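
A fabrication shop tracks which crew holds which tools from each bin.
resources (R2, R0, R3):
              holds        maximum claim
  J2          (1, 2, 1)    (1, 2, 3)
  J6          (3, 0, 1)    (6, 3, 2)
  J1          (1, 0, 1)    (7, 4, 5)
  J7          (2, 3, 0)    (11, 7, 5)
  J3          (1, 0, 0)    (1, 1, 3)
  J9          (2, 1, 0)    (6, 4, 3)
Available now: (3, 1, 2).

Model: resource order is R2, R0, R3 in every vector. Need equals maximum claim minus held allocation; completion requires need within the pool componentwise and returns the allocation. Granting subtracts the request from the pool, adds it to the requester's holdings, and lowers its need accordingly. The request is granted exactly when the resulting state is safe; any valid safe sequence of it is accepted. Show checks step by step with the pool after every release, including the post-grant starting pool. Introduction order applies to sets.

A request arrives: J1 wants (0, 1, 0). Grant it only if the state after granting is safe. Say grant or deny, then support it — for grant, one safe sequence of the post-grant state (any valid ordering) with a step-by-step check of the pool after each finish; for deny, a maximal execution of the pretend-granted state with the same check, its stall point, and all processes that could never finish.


DENY. Granting would leave the state unsafe.
Key observation: once J2, J3 finish, the pool peaks at (5, 2, 3) — and every remaining process still needs more R0 than that.
After a pretend grant, a maximal execution: J2, J3 — then nothing else fits. Check, step by step:
  pool = (3, 0, 2)
  J2: need (0, 0, 2) fits (3, 0, 2); releases (1, 2, 1), pool now (4, 2, 3)
  J3: need (0, 1, 3) fits (4, 2, 3); releases (1, 0, 0), pool now (5, 2, 3)
  J6 cannot run: need (3, 3, 1) vs free (5, 2, 3) (insufficient R0)
  J1 cannot run: need (6, 3, 4) vs free (5, 2, 3) (insufficient R2, R0 and R3)
  J7 cannot run: need (9, 4, 5) vs free (5, 2, 3) (insufficient R2, R0 and R3)
  J9 cannot run: need (4, 3, 3) vs free (5, 2, 3) (insufficient R0)
Post-grant, the permanently blocked set is J6, J1, J7 and J9.


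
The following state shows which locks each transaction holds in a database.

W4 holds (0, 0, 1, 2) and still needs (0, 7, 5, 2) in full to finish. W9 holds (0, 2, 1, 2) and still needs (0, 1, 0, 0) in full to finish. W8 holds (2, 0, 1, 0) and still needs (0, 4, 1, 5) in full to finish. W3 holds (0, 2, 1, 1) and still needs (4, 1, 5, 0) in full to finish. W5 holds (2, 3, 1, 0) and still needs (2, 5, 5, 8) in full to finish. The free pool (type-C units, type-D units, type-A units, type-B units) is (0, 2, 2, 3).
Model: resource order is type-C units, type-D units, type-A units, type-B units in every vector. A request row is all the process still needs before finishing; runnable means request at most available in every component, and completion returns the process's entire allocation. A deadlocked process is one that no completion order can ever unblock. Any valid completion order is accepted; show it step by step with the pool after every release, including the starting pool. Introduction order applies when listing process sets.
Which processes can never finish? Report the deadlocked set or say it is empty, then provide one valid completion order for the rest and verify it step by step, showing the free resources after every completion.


Deadlocked set: W4, W3 and W5.
Key observation: the wall is type-A units: completing W9, W8 brings the pool only to (2, 4, 4, 5), and all the rest need more.
A valid finishing order for the others: W9, W8. Check, step by step:
  pool = (0, 2, 2, 3)
  W9 needs (0, 1, 0, 0) <= (0, 2, 2, 3) -> finishes; pool += (0, 2, 1, 2) = (0, 4, 3, 5)
  W8 needs (0, 4, 1, 5) <= (0, 4, 3, 5) -> finishes; pool += (2, 0, 1, 0) = (2, 4, 4, 5)
The stuck group stays short no matter what:
  W4 still needs (0, 7, 5, 2) but only (2, 4, 4, 5) is free — short on type-D units and type-A units
  W3 still needs (4, 1, 5, 0) but only (2, 4, 4, 5) is free — short on type-C units and type-A units
  W5 still needs (2, 5, 5, 8) but only (2, 4, 4, 5) is free — short on type-D units, type-A units and type-B units


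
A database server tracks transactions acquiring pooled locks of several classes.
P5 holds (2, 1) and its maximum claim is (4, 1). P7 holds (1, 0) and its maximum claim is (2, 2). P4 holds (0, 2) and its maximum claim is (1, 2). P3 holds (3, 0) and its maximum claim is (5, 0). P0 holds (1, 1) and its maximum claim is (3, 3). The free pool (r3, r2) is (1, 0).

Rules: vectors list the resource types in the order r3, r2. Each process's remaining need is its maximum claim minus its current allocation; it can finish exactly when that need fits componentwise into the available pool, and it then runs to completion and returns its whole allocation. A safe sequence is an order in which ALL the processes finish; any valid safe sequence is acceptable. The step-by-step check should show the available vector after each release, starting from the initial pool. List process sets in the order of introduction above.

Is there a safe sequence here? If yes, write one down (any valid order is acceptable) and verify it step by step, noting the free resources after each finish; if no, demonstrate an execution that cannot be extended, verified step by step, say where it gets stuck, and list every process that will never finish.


The state is SAFE; one workable sequence: P4, P7, P0, P5, P3.
Key observation: the first exact fit in this order is P4 — it needs (1, 0) with (1, 0) free, meeting a requested resource to the last unit.
Step-by-step check:
  pool = (1, 0)
  P4: need (1, 0) fits (1, 0); releases (0, 2), pool now (1, 2)
  P7: need (1, 2) fits (1, 2); releases (1, 0), pool now (2, 2)
  P0: need (2, 2) fits (2, 2); releases (1, 1), pool now (3, 3)
  P5: need (2, 0) fits (3, 3); releases (2, 1), pool now (5, 4)
  P3: need (2, 0) fits (5, 4); releases (3, 0), pool now (8, 4)


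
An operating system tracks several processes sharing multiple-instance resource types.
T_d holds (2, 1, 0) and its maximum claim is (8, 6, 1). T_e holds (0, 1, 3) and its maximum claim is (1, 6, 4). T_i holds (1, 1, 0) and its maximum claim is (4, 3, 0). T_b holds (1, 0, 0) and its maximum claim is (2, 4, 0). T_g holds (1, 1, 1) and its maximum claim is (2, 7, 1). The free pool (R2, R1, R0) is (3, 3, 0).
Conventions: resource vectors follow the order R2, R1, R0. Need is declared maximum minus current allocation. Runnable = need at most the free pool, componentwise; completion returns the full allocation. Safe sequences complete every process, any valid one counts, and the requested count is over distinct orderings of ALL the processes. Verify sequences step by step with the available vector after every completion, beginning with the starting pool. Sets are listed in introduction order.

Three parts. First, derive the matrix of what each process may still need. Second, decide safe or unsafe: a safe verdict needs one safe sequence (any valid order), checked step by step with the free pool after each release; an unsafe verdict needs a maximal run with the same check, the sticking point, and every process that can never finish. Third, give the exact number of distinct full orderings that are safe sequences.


(1) Remaining need (order R2, R1, R0):
  T_d: (6, 5, 1)
  T_e: (1, 5, 1)
  T_i: (3, 2, 0)
  T_b: (1, 4, 0)
  T_g: (1, 6, 0)
(2) UNSAFE — no complete ordering exists.
Key observation: R1 is the bottleneck — with T_i, T_b done the pool holds (5, 4, 0), short of every remaining need.
A maximal execution: T_i, T_b — then nothing else fits. Check, step by step:
  pool = (3, 3, 0)
  run T_i (needs (3, 2, 0), free (3, 3, 0)); after release of (1, 1, 0) the pool is (4, 4, 0)
  run T_b (needs (1, 4, 0), free (4, 4, 0)); after release of (1, 0, 0) the pool is (5, 4, 0)
  T_d still needs (6, 5, 1) but only (5, 4, 0) is free — short on R2, R1 and R0
  T_e still needs (1, 5, 1) but only (5, 4, 0) is free — short on R1 and R0
  T_g still needs (1, 6, 0) but only (5, 4, 0) is free — short on R1
Never able to finish: T_d, T_e and T_g.
(3) Exactly 0 of the possible complete orderings are safe sequences.


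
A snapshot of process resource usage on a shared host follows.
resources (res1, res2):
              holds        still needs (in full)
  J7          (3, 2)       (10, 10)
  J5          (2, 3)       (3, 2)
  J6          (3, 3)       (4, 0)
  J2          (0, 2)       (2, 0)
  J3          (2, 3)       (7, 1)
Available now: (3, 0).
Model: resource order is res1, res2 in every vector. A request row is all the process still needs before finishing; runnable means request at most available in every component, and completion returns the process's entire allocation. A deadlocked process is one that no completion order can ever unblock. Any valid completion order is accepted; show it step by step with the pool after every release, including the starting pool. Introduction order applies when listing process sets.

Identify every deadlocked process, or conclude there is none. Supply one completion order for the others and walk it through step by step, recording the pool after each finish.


Nothing here is deadlocked.
Key observation: beginning at J2, releases accumulate fast enough that every process eventually fits.
The rest can finish in the order J2, J5, J6, J3, J7. Verifying each step:
  pool = (3, 0)
  J2 needs (2, 0) <= (3, 0) -> finishes; pool += (0, 2) = (3, 2)
  J5 needs (3, 2) <= (3, 2) -> finishes; pool += (2, 3) = (5, 5)
  J6 needs (4, 0) <= (5, 5) -> finishes; pool += (3, 3) = (8, 8)
  J3 needs (7, 1) <= (8, 8) -> finishes; pool += (2, 3) = (10, 11)
  J7 needs (10, 10) <= (10, 11) -> finishes; pool += (3, 2) = (13, 13)


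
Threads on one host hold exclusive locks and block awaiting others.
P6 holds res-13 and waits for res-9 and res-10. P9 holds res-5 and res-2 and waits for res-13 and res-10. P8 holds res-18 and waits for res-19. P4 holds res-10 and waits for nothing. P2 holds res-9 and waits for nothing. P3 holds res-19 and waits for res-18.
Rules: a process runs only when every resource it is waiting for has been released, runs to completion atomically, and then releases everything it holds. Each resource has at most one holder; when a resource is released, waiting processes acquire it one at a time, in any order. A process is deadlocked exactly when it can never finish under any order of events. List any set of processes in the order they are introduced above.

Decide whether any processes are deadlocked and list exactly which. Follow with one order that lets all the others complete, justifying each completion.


Deadlocked: P8 and P3.
Key observation: nobody on the ring P8 -> P3 -> P8 can start until another member finishes, which never happens; no other process is dragged down with it.
The rest can finish in the order P2, P4, P6, P9.
Step-by-step check:
  P2: no waits; runs immediately, freeing res-9
  P4: no waits; runs immediately, freeing res-10
  run P6 (all its waits — res-9 and res-10 — are resolved); releases res-13
  run P9 (all its waits — res-13 and res-10 — are resolved); releases res-5 and res-2


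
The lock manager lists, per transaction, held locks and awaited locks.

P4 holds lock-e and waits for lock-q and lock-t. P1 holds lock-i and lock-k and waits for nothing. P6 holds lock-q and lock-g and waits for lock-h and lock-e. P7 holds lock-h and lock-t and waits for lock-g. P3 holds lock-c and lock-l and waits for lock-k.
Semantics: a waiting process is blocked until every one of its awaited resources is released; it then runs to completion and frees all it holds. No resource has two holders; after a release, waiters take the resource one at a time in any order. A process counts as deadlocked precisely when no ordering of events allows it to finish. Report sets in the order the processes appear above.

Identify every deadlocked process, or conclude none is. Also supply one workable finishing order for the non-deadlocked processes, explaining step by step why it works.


The deadlocked set is P4, P6 and P7.
Key observation: P4 -> P6 -> P4 is a circular wait — nothing in it can go first; P7 is caught in further circular waits.
The rest can finish in the order P1, P3.
Step-by-step check:
  P1 waits on nothing -> runs at once and releases lock-i and lock-k
  P3: everything it awaited (lock-k) is free; runs, freeing lock-c and lock-l


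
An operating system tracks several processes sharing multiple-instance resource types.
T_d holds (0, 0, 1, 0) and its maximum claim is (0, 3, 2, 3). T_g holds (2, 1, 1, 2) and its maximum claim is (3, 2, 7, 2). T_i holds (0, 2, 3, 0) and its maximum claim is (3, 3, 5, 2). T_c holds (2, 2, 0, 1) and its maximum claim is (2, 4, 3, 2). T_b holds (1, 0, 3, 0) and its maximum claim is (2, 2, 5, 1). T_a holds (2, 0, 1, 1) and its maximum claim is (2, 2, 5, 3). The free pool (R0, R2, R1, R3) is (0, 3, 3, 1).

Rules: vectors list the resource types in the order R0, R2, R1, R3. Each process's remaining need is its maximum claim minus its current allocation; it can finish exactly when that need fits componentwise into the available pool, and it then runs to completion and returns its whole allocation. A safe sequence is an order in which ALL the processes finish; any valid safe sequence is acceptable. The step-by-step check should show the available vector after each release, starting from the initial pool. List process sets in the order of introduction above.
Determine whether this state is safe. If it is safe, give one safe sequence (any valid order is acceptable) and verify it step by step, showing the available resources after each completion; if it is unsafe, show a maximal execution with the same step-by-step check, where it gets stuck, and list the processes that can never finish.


The state is SAFE; one workable sequence: T_c, T_b, T_a, T_d, T_g, T_i.
Key observation: the order's first zero-slack moment is T_c ((0, 2, 3, 1) needed, (0, 3, 3, 1) free — a requested resource with nothing to spare).
Step-by-step check:
  pool = (0, 3, 3, 1)
  run T_c (needs (0, 2, 3, 1), free (0, 3, 3, 1)); after release of (2, 2, 0, 1) the pool is (2, 5, 3, 2)
  run T_b (needs (1, 2, 2, 1), free (2, 5, 3, 2)); after release of (1, 0, 3, 0) the pool is (3, 5, 6, 2)
  run T_a (needs (0, 2, 4, 2), free (3, 5, 6, 2)); after release of (2, 0, 1, 1) the pool is (5, 5, 7, 3)
  run T_d (needs (0, 3, 1, 3), free (5, 5, 7, 3)); after release of (0, 0, 1, 0) the pool is (5, 5, 8, 3)
  run T_g (needs (1, 1, 6, 0), free (5, 5, 8, 3)); after release of (2, 1, 1, 2) the pool is (7, 6, 9, 5)
  run T_i (needs (3, 1, 2, 2), free (7, 6, 9, 5)); after release of (0, 2, 3, 0) the pool is (7, 8, 12, 5)


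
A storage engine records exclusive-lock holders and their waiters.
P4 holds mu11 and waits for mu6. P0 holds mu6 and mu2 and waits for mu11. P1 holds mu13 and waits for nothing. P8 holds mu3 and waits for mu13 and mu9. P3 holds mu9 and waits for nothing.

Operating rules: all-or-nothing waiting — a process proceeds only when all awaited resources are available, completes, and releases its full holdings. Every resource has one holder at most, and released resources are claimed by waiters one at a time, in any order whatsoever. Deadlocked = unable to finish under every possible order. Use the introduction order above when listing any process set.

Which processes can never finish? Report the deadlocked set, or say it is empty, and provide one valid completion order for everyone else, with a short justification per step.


The deadlocked set is P4 and P0.
Key observation: the wait chain closes on itself along P4 -> P0 -> P4; no other process is dragged down with it.
A valid finishing order for the others: P1, P3, P8.
Verifying each step:
  run P1 (it waits on nothing); releases mu13
  run P3 (it waits on nothing); releases mu9
  P8 waits on mu13 and mu9 — all released -> runs and releases mu3


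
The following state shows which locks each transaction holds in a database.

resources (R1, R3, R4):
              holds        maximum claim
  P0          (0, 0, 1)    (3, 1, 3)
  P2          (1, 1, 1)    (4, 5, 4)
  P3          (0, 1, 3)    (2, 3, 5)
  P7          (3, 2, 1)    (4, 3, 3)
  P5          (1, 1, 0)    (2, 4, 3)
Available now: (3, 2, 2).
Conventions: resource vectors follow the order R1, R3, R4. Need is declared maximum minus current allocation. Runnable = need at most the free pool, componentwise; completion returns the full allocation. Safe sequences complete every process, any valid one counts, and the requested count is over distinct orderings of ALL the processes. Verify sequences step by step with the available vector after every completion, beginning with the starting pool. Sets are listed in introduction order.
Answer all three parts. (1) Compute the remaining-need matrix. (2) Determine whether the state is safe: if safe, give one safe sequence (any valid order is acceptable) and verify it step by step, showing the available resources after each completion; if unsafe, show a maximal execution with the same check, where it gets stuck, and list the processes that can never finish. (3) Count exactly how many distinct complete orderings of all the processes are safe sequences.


(1) Remaining need (order R1, R3, R4):
  P0: (3, 1, 2)
  P2: (3, 4, 3)
  P3: (2, 2, 2)
  P7: (1, 1, 2)
  P5: (1, 3, 3)
(2) The state is SAFE; one workable sequence: P7, P3, P0, P5, P2.
Key observation: reading the order forward, P7 is the first process whose need (1, 1, 2) meets the free pool (3, 2, 2) exactly on a resource it requests.
Step-by-step check:
  pool = (3, 2, 2)
  run P7 (needs (1, 1, 2), free (3, 2, 2)); after release of (3, 2, 1) the pool is (6, 4, 3)
  run P3 (needs (2, 2, 2), free (6, 4, 3)); after release of (0, 1, 3) the pool is (6, 5, 6)
  run P0 (needs (3, 1, 2), free (6, 5, 6)); after release of (0, 0, 1) the pool is (6, 5, 7)
  run P5 (needs (1, 3, 3), free (6, 5, 7)); after release of (1, 1, 0) the pool is (7, 6, 7)
  run P2 (needs (3, 4, 3), free (7, 6, 7)); after release of (1, 1, 1) the pool is (8, 7, 8)
(3) Exactly 50 of the possible complete orderings are safe sequences.


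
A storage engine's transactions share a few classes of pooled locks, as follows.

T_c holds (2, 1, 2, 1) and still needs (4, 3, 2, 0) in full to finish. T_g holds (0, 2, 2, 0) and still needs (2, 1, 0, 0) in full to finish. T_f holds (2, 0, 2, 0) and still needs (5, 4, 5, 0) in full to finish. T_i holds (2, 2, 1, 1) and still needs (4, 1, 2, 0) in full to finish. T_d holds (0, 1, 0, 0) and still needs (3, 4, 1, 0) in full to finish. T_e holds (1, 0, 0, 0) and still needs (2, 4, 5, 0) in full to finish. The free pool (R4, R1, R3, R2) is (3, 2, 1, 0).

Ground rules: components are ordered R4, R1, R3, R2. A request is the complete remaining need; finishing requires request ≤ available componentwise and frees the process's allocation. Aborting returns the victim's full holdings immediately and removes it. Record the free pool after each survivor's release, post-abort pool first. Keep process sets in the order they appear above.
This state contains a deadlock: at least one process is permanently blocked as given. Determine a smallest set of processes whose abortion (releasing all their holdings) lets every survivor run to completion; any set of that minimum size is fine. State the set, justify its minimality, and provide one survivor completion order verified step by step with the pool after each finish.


Minimum abort set: T_f.
Key observation: the returned (2, 0, 2, 0) from T_f is what brings T_i — unrunnable before, under any order — into play at step 1.
Why nothing smaller works: aborting no one leaves the state deadlocked as given.
One survivor order: T_i, T_c, T_e, T_g, T_d. Step-by-step check (post-abort pool first):
  pool = (5, 2, 3, 0)
  run T_i (needs (4, 1, 2, 0), free (5, 2, 3, 0)); after release of (2, 2, 1, 1) the pool is (7, 4, 4, 1)
  run T_c (needs (4, 3, 2, 0), free (7, 4, 4, 1)); after release of (2, 1, 2, 1) the pool is (9, 5, 6, 2)
  run T_e (needs (2, 4, 5, 0), free (9, 5, 6, 2)); after release of (1, 0, 0, 0) the pool is (10, 5, 6, 2)
  run T_g (needs (2, 1, 0, 0), free (10, 5, 6, 2)); after release of (0, 2, 2, 0) the pool is (10, 7, 8, 2)
  run T_d (needs (3, 4, 1, 0), free (10, 7, 8, 2)); after release of (0, 1, 0, 0) the pool is (10, 8, 8, 2)


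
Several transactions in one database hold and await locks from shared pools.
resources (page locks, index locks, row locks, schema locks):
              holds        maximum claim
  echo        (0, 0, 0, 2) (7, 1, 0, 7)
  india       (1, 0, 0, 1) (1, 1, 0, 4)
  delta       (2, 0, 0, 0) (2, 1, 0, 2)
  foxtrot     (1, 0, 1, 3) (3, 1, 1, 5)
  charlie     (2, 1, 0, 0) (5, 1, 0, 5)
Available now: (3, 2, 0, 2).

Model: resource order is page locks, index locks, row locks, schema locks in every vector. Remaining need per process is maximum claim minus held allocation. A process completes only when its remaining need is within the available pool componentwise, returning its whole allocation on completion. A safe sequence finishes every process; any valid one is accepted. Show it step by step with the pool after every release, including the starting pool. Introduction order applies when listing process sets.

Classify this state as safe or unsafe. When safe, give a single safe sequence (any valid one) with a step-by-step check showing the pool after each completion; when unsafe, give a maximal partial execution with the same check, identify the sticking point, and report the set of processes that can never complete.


SAFE. One safe sequence: delta, foxtrot, india, charlie, echo.
Key observation: delta is the earliest step where a requested resource binds exactly: need (0, 1, 0, 2), pool (3, 2, 0, 2) at its turn.
Check, step by step:
  pool = (3, 2, 0, 2)
  run delta (needs (0, 1, 0, 2), free (3, 2, 0, 2)); after release of (2, 0, 0, 0) the pool is (5, 2, 0, 2)
  run foxtrot (needs (2, 1, 0, 2), free (5, 2, 0, 2)); after release of (1, 0, 1, 3) the pool is (6, 2, 1, 5)
  run india (needs (0, 1, 0, 3), free (6, 2, 1, 5)); after release of (1, 0, 0, 1) the pool is (7, 2, 1, 6)
  run charlie (needs (3, 0, 0, 5), free (7, 2, 1, 6)); after release of (2, 1, 0, 0) the pool is (9, 3, 1, 6)
  run echo (needs (7, 1, 0, 5), free (9, 3, 1, 6)); after release of (0, 0, 0, 2) the pool is (9, 3, 1, 8)


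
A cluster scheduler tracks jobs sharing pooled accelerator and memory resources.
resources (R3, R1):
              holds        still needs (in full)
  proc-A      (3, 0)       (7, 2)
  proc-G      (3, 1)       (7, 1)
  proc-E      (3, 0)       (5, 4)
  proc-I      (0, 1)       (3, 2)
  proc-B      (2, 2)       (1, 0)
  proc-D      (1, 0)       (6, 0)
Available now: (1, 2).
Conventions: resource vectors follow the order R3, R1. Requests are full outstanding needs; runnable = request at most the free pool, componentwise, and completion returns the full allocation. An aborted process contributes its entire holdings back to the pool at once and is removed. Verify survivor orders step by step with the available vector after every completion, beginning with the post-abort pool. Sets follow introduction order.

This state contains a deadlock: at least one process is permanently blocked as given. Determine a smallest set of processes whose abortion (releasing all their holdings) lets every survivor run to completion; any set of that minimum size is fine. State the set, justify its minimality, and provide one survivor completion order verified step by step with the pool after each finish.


Abort proc-G.
Key observation: the returned (3, 1) from proc-G is what brings proc-D — unrunnable before, under any order — into play at step 3.
No smaller set exists: with zero aborts the deadlock remains.
One survivor order: proc-I, proc-B, proc-D, proc-E, proc-A. Check, step by step (post-abort pool first):
  pool = (4, 3)
  run proc-I (needs (3, 2), free (4, 3)); after release of (0, 1) the pool is (4, 4)
  run proc-B (needs (1, 0), free (4, 4)); after release of (2, 2) the pool is (6, 6)
  run proc-D (needs (6, 0), free (6, 6)); after release of (1, 0) the pool is (7, 6)
  run proc-E (needs (5, 4), free (7, 6)); after release of (3, 0) the pool is (10, 6)
  run proc-A (needs (7, 2), free (10, 6)); after release of (3, 0) the pool is (13, 6)


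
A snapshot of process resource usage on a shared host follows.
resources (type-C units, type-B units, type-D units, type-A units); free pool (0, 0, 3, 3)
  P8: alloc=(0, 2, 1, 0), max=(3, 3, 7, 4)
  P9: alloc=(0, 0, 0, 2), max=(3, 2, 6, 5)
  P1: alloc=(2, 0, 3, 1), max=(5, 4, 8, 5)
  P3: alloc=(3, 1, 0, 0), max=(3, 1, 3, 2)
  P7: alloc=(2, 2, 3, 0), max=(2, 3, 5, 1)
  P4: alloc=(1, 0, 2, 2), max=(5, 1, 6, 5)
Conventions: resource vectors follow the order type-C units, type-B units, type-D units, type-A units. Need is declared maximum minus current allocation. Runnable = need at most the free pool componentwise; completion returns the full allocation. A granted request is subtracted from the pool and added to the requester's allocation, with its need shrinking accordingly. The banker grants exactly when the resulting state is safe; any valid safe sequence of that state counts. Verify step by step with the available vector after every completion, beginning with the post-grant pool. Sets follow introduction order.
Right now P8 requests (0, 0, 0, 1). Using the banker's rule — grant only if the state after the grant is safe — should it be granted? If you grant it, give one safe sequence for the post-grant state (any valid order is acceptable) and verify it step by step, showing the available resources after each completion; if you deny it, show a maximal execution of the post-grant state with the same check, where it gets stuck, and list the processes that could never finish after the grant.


DENY: after the grant no complete ordering would exist.
Key observation: the wall is type-A units: completing P3, P7 brings the pool only to (5, 3, 6, 2), and all the rest need more.
After a pretend grant, a maximal execution: P3, P7 — then nothing else fits. Step-by-step check:
  pool = (0, 0, 3, 2)
  run P3 (needs (0, 0, 3, 2), free (0, 0, 3, 2)); after release of (3, 1, 0, 0) the pool is (3, 1, 3, 2)
  run P7 (needs (0, 1, 2, 1), free (3, 1, 3, 2)); after release of (2, 2, 3, 0) the pool is (5, 3, 6, 2)
  P8 still needs (3, 1, 6, 3) but only (5, 3, 6, 2) is free — short on type-A units
  P9 still needs (3, 2, 6, 3) but only (5, 3, 6, 2) is free — short on type-A units
  P1 still needs (3, 4, 5, 4) but only (5, 3, 6, 2) is free — short on type-B units and type-A units
  P4 still needs (4, 1, 4, 3) but only (5, 3, 6, 2) is free — short on type-A units
Processes that could never finish after the grant: P8, P9, P1 and P4.


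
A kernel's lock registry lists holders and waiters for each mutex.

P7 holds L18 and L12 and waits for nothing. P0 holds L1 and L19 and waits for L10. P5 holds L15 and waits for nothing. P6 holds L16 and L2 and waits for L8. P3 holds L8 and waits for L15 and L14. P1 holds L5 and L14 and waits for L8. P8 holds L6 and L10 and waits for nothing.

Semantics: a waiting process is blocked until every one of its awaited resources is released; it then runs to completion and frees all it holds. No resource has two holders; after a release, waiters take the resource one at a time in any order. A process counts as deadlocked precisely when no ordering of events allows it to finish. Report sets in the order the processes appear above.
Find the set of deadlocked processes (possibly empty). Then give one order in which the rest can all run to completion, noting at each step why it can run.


The deadlocked set is P6, P3 and P1.
Key observation: the knot is the closed ring of waits P3 -> P1 -> P3; P6 waits into the deadlock from upstream.
The rest can finish in the order P8, P5, P0, P7.
Step-by-step check:
  P8: no waits; runs immediately, freeing L6 and L10
  P5: no waits; runs immediately, freeing L15
  run P0 (all its waits — L10 — are resolved); releases L1 and L19
  P7: no waits; runs immediately, freeing L18 and L12


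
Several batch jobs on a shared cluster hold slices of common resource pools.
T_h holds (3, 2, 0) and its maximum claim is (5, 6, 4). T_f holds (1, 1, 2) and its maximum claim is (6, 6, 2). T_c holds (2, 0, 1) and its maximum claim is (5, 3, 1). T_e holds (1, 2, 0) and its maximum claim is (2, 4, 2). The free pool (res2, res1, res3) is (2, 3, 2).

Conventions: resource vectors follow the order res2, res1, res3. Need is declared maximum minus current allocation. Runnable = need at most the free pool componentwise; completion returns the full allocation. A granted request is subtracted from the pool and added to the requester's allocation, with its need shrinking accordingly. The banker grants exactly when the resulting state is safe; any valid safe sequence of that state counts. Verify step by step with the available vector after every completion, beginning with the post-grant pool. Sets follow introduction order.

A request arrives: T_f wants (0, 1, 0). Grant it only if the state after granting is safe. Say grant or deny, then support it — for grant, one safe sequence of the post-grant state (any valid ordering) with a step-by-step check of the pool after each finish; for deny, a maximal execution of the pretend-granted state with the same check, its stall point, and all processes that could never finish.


GRANT. The post-grant state is safe; one safe sequence: T_e, T_c, T_f, T_h.
Key observation: even at the reduced pool (2, 2, 2), T_e fits immediately, so safety survives the grant.
Verifying the post-grant state step by step:
  pool = (2, 2, 2)
  T_e needs (1, 2, 2) <= (2, 2, 2) -> finishes; pool += (1, 2, 0) = (3, 4, 2)
  T_c needs (3, 3, 0) <= (3, 4, 2) -> finishes; pool += (2, 0, 1) = (5, 4, 3)
  T_f needs (5, 4, 0) <= (5, 4, 3) -> finishes; pool += (1, 2, 2) = (6, 6, 5)
  T_h needs (2, 4, 4) <= (6, 6, 5) -> finishes; pool += (3, 2, 0) = (9, 8, 5)


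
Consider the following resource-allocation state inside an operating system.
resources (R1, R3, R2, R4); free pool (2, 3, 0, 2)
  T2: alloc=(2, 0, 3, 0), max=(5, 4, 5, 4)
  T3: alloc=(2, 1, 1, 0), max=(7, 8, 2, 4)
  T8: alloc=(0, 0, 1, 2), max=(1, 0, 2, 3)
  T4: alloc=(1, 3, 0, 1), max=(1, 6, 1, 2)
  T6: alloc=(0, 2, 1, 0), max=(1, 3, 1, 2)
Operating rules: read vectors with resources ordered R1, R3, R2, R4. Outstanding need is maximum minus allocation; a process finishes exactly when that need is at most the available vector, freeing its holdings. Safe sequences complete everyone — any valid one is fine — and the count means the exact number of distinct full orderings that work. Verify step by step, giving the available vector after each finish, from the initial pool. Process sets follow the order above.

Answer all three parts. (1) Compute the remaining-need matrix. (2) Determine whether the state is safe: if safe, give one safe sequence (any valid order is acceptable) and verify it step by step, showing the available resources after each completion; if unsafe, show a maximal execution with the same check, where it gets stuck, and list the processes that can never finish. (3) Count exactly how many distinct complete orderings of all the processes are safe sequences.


(1) Need matrix, components ordered R1, R3, R2, R4:
  T2: (3, 4, 2, 4)
  T3: (5, 7, 1, 4)
  T8: (1, 0, 1, 1)
  T4: (0, 3, 1, 1)
  T6: (1, 1, 0, 2)
(2) SAFE — a valid safe sequence is T6, T8, T4, T2, T3.
Key observation: the first exact fit in this order is T6 — it needs (1, 1, 0, 2) with (2, 3, 0, 2) free, meeting a requested resource to the last unit.
Check, step by step:
  pool = (2, 3, 0, 2)
  run T6 (needs (1, 1, 0, 2), free (2, 3, 0, 2)); after release of (0, 2, 1, 0) the pool is (2, 5, 1, 2)
  run T8 (needs (1, 0, 1, 1), free (2, 5, 1, 2)); after release of (0, 0, 1, 2) the pool is (2, 5, 2, 4)
  run T4 (needs (0, 3, 1, 1), free (2, 5, 2, 4)); after release of (1, 3, 0, 1) the pool is (3, 8, 2, 5)
  run T2 (needs (3, 4, 2, 4), free (3, 8, 2, 5)); after release of (2, 0, 3, 0) the pool is (5, 8, 5, 5)
  run T3 (needs (5, 7, 1, 4), free (5, 8, 5, 5)); after release of (2, 1, 1, 0) the pool is (7, 9, 6, 5)
(3) The exact count: 2 of the possible complete orderings are safe sequences.


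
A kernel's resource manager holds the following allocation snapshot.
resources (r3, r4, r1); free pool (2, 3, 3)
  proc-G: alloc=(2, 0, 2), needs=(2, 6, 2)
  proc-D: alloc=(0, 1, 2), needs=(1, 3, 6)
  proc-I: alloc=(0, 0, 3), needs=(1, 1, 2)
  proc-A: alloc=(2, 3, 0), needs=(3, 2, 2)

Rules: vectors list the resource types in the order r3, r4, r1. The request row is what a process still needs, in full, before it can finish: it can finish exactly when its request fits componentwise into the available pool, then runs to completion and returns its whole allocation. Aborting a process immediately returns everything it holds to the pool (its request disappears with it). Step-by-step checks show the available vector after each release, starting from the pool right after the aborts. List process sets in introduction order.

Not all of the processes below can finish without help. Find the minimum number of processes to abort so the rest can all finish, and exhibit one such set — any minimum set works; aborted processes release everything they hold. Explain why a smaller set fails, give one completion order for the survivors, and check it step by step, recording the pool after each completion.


The answer: abort proc-G.
Key observation: proc-A was stuck for good until proc-G gave back (2, 0, 2); in the order shown it finishes at step 2.
No smaller set exists: with zero aborts the deadlock remains.
The survivors complete as proc-I, proc-A, proc-D. Walking it through (starting from the post-abort pool):
  pool = (4, 3, 5)
  run proc-I (needs (1, 1, 2), free (4, 3, 5)); after release of (0, 0, 3) the pool is (4, 3, 8)
  run proc-A (needs (3, 2, 2), free (4, 3, 8)); after release of (2, 3, 0) the pool is (6, 6, 8)
  run proc-D (needs (1, 3, 6), free (6, 6, 8)); after release of (0, 1, 2) the pool is (6, 7, 10)


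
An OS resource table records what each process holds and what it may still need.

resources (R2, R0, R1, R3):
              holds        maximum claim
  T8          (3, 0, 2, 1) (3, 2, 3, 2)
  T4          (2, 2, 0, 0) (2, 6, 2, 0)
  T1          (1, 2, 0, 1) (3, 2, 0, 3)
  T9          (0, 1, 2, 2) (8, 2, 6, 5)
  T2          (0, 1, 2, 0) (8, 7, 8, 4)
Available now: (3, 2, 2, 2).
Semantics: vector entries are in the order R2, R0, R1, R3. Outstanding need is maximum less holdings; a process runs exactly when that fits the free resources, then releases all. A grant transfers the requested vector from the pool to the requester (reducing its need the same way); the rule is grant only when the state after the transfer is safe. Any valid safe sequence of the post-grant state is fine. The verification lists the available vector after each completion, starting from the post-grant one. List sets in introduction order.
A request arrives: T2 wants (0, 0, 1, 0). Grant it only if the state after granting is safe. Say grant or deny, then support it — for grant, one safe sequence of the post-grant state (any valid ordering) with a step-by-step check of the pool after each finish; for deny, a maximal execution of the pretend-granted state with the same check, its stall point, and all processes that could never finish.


DENY — the pretend-granted state is unsafe.
Key observation: once T1, T8, T4 finish, the pool peaks at (9, 6, 3, 4) — and every remaining process still needs more R1 than that.
After a pretend grant, a maximal execution: T1, T8, T4 — then nothing else fits. Walking it through:
  pool = (3, 2, 1, 2)
  T1 needs (2, 0, 0, 2) <= (3, 2, 1, 2) -> finishes; pool += (1, 2, 0, 1) = (4, 4, 1, 3)
  T8 needs (0, 2, 1, 1) <= (4, 4, 1, 3) -> finishes; pool += (3, 0, 2, 1) = (7, 4, 3, 4)
  T4 needs (0, 4, 2, 0) <= (7, 4, 3, 4) -> finishes; pool += (2, 2, 0, 0) = (9, 6, 3, 4)
  blocked: T9 wants (8, 1, 4, 3), pool (9, 6, 3, 4) — not enough R1
  blocked: T2 wants (8, 6, 5, 4), pool (9, 6, 3, 4) — not enough R1
Post-grant, the permanently blocked set is T9 and T2.


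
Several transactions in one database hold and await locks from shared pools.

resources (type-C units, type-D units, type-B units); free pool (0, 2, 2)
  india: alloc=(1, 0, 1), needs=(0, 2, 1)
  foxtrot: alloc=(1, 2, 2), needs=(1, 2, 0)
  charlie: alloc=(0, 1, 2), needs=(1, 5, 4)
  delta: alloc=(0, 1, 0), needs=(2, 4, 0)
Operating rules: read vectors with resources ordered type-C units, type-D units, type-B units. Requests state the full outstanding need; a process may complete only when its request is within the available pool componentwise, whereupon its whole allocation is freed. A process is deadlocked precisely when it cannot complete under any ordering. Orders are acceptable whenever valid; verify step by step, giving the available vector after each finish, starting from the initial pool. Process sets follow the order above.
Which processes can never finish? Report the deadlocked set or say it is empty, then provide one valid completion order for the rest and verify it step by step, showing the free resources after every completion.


The deadlocked set is empty.
Key observation: india can run right away; the returned allocation unlocks the remaining processes in turn.
The rest can finish in the order india, foxtrot, delta, charlie. Check, step by step:
  pool = (0, 2, 2)
  run india (needs (0, 2, 1), free (0, 2, 2)); after release of (1, 0, 1) the pool is (1, 2, 3)
  run foxtrot (needs (1, 2, 0), free (1, 2, 3)); after release of (1, 2, 2) the pool is (2, 4, 5)
  run delta (needs (2, 4, 0), free (2, 4, 5)); after release of (0, 1, 0) the pool is (2, 5, 5)
  run charlie (needs (1, 5, 4), free (2, 5, 5)); after release of (0, 1, 2) the pool is (2, 6, 7)


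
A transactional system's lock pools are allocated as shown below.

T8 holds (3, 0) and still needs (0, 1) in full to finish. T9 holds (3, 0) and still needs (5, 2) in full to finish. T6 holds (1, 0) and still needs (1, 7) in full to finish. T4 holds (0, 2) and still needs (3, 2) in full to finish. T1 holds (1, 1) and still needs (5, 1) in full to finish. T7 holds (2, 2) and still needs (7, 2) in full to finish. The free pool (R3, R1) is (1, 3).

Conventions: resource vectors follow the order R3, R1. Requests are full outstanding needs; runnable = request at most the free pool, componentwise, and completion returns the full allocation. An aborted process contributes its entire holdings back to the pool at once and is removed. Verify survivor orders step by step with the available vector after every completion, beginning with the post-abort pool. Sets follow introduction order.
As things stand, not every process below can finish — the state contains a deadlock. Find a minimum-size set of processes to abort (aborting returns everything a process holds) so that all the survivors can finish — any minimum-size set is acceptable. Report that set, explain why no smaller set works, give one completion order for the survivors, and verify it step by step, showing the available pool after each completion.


Minimum abort set: T9.
Key observation: the deadlocked T1 becomes finishable only because T9 released (3, 0); it completes at step 3 below.
No smaller set exists: with zero aborts the deadlock remains.
One survivor order: T4, T8, T1, T7, T6. Verifying each step (post-abort pool first):
  pool = (4, 3)
  run T4 (needs (3, 2), free (4, 3)); after release of (0, 2) the pool is (4, 5)
  run T8 (needs (0, 1), free (4, 5)); after release of (3, 0) the pool is (7, 5)
  run T1 (needs (5, 1), free (7, 5)); after release of (1, 1) the pool is (8, 6)
  run T7 (needs (7, 2), free (8, 6)); after release of (2, 2) the pool is (10, 8)
  run T6 (needs (1, 7), free (10, 8)); after release of (1, 0) the pool is (11, 8)


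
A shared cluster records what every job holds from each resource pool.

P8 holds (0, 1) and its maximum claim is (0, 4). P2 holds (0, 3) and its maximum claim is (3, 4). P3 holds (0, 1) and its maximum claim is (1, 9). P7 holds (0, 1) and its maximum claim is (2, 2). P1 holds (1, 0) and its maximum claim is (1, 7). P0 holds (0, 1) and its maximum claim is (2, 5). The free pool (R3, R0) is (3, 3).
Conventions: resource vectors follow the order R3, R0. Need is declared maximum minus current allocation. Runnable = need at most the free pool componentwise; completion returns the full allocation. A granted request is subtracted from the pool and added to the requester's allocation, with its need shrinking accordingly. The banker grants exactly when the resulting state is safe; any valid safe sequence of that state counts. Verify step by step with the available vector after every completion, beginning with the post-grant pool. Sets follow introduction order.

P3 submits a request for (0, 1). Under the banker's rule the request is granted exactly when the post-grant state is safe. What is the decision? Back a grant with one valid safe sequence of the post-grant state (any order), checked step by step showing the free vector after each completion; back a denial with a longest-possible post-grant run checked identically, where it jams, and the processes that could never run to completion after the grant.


GRANT — the state after the grant stays safe, e.g. via P2, P8, P0, P3, P1, P7.
Key observation: even at the reduced pool (3, 2), P2 fits immediately, so safety survives the grant.
Verifying the post-grant state step by step:
  pool = (3, 2)
  P2: need (3, 1) fits (3, 2); releases (0, 3), pool now (3, 5)
  P8: need (0, 3) fits (3, 5); releases (0, 1), pool now (3, 6)
  P0: need (2, 4) fits (3, 6); releases (0, 1), pool now (3, 7)
  P3: need (1, 7) fits (3, 7); releases (0, 2), pool now (3, 9)
  P1: need (0, 7) fits (3, 9); releases (1, 0), pool now (4, 9)
  P7: need (2, 1) fits (4, 9); releases (0, 1), pool now (4, 10)
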